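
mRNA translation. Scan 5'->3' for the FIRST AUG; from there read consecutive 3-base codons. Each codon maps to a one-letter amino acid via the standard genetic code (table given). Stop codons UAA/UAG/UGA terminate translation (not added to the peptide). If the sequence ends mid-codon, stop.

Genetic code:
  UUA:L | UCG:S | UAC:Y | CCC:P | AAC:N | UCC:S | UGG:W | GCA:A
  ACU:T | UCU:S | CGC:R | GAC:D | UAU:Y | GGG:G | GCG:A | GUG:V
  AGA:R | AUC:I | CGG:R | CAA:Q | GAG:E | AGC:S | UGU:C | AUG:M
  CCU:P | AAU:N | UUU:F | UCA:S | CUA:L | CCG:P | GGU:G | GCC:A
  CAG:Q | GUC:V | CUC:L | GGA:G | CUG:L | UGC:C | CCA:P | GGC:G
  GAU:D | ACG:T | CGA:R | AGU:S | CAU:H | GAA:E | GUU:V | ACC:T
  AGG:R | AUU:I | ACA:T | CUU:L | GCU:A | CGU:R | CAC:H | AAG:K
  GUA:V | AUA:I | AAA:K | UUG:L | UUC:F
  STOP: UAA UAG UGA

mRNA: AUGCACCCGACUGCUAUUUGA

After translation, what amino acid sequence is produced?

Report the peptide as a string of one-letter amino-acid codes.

Answer: MHPTAI

Derivation:
start AUG at pos 0
pos 0: AUG -> M; peptide=M
pos 3: CAC -> H; peptide=MH
pos 6: CCG -> P; peptide=MHP
pos 9: ACU -> T; peptide=MHPT
pos 12: GCU -> A; peptide=MHPTA
pos 15: AUU -> I; peptide=MHPTAI
pos 18: UGA -> STOP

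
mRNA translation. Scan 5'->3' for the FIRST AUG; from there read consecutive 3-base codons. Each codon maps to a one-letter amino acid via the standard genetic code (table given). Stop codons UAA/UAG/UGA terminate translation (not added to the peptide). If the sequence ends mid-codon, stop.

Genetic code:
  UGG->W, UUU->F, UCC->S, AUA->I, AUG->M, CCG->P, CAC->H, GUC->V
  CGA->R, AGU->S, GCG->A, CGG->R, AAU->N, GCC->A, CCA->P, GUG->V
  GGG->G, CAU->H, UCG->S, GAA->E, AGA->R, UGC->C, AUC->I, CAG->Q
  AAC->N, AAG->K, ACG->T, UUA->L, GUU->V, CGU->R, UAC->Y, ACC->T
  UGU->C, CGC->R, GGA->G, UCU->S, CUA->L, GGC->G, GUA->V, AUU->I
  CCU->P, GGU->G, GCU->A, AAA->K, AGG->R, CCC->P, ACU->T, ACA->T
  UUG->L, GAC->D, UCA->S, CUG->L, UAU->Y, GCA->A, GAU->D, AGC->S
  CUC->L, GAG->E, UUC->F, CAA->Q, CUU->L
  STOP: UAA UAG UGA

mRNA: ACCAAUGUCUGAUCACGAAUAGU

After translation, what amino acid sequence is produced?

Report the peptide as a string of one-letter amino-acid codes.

start AUG at pos 4
pos 4: AUG -> M; peptide=M
pos 7: UCU -> S; peptide=MS
pos 10: GAU -> D; peptide=MSD
pos 13: CAC -> H; peptide=MSDH
pos 16: GAA -> E; peptide=MSDHE
pos 19: UAG -> STOP

Answer: MSDHE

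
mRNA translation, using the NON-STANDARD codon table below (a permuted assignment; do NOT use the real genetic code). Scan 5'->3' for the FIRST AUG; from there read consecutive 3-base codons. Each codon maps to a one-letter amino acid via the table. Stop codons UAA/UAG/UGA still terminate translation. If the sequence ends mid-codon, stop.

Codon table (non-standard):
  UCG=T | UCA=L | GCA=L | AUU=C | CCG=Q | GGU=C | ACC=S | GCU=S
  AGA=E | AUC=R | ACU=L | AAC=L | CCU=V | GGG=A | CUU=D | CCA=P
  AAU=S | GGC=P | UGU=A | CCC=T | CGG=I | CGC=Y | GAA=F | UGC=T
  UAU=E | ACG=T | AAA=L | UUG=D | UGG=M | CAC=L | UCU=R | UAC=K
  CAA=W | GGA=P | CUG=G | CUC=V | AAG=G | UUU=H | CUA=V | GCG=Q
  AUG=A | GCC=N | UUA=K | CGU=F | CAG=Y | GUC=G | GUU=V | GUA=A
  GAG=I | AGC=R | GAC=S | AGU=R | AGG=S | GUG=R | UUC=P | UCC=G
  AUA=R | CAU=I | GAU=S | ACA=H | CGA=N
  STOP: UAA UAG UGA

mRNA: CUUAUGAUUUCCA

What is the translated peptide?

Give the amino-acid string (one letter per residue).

Answer: ACG

Derivation:
start AUG at pos 3
pos 3: AUG -> A; peptide=A
pos 6: AUU -> C; peptide=AC
pos 9: UCC -> G; peptide=ACG
pos 12: only 1 nt remain (<3), stop (end of mRNA)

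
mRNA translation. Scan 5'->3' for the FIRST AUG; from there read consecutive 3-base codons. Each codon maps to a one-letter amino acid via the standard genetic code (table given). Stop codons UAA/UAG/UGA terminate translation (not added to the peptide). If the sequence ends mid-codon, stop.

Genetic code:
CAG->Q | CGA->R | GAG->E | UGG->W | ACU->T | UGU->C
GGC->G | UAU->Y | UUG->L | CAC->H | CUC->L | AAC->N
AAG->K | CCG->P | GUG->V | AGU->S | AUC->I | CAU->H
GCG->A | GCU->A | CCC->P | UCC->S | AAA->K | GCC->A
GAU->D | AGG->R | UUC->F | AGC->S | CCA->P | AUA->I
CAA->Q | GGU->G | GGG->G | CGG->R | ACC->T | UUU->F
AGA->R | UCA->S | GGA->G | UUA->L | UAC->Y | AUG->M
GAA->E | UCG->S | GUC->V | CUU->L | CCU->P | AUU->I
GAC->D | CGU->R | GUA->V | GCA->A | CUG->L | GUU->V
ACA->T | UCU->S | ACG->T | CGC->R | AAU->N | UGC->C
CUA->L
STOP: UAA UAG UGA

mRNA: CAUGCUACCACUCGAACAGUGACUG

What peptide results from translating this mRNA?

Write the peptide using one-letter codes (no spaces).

start AUG at pos 1
pos 1: AUG -> M; peptide=M
pos 4: CUA -> L; peptide=ML
pos 7: CCA -> P; peptide=MLP
pos 10: CUC -> L; peptide=MLPL
pos 13: GAA -> E; peptide=MLPLE
pos 16: CAG -> Q; peptide=MLPLEQ
pos 19: UGA -> STOP

Answer: MLPLEQ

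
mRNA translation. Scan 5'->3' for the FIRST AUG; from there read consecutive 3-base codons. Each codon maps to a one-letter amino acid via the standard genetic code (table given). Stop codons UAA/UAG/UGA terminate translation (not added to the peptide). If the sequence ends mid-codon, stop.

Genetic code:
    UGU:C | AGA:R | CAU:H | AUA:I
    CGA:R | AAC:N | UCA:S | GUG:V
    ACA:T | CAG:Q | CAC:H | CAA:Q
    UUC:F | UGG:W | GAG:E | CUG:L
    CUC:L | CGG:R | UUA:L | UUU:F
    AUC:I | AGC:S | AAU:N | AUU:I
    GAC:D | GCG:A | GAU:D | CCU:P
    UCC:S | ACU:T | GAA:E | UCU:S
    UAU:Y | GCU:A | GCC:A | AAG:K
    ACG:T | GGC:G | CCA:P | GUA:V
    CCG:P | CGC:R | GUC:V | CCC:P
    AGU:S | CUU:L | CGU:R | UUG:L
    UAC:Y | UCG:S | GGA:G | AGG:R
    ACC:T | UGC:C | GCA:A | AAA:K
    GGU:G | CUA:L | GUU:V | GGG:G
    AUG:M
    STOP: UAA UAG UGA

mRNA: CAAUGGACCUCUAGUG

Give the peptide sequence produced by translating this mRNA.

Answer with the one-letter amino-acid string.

start AUG at pos 2
pos 2: AUG -> M; peptide=M
pos 5: GAC -> D; peptide=MD
pos 8: CUC -> L; peptide=MDL
pos 11: UAG -> STOP

Answer: MDL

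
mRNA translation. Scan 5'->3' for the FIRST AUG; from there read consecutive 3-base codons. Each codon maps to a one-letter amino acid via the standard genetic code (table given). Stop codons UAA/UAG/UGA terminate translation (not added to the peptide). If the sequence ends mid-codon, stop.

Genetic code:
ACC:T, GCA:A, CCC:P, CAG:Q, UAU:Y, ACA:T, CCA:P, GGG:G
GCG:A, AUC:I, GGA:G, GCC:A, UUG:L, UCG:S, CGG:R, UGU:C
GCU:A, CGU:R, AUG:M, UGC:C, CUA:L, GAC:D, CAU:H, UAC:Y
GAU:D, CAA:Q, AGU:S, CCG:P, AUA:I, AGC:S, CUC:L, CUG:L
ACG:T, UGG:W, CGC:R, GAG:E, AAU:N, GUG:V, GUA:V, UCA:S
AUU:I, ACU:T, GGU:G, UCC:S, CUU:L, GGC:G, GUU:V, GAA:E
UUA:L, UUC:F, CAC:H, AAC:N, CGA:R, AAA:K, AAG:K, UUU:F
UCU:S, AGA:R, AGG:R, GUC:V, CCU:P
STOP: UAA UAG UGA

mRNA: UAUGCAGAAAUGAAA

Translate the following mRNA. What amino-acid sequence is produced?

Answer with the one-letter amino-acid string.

Answer: MQK

Derivation:
start AUG at pos 1
pos 1: AUG -> M; peptide=M
pos 4: CAG -> Q; peptide=MQ
pos 7: AAA -> K; peptide=MQK
pos 10: UGA -> STOP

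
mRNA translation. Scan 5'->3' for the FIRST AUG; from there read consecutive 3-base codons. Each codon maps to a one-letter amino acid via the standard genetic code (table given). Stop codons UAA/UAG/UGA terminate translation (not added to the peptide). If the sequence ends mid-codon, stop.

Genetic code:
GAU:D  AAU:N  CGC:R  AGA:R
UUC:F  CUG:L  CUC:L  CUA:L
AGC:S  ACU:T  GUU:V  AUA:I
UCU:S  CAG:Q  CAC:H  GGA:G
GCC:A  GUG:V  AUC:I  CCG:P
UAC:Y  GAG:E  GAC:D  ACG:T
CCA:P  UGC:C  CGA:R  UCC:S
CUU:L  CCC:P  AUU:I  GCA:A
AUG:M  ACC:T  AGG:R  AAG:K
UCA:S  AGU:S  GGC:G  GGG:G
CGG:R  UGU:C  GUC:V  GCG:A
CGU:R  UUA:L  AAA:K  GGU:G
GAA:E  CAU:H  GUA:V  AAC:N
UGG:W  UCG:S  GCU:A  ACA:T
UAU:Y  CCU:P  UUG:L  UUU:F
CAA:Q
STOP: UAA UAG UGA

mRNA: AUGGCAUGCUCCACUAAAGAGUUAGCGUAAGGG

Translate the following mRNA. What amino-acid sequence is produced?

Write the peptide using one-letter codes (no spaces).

start AUG at pos 0
pos 0: AUG -> M; peptide=M
pos 3: GCA -> A; peptide=MA
pos 6: UGC -> C; peptide=MAC
pos 9: UCC -> S; peptide=MACS
pos 12: ACU -> T; peptide=MACST
pos 15: AAA -> K; peptide=MACSTK
pos 18: GAG -> E; peptide=MACSTKE
pos 21: UUA -> L; peptide=MACSTKEL
pos 24: GCG -> A; peptide=MACSTKELA
pos 27: UAA -> STOP

Answer: MACSTKELA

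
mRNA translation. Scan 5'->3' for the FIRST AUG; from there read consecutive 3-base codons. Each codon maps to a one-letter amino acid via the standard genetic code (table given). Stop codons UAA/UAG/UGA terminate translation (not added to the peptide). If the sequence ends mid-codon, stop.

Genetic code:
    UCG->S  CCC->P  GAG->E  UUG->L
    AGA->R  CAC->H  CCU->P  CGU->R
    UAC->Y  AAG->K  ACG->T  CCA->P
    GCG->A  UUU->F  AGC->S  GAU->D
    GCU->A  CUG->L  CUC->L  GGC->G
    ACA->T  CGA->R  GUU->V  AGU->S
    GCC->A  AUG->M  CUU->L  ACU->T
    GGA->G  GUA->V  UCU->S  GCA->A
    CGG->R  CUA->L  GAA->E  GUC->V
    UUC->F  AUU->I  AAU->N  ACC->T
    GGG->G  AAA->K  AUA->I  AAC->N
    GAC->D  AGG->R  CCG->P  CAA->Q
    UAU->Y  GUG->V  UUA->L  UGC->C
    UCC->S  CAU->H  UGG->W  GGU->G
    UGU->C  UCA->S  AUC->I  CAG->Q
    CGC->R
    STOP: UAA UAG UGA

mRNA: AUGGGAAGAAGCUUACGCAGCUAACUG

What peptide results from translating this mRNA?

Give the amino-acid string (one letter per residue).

start AUG at pos 0
pos 0: AUG -> M; peptide=M
pos 3: GGA -> G; peptide=MG
pos 6: AGA -> R; peptide=MGR
pos 9: AGC -> S; peptide=MGRS
pos 12: UUA -> L; peptide=MGRSL
pos 15: CGC -> R; peptide=MGRSLR
pos 18: AGC -> S; peptide=MGRSLRS
pos 21: UAA -> STOP

Answer: MGRSLRS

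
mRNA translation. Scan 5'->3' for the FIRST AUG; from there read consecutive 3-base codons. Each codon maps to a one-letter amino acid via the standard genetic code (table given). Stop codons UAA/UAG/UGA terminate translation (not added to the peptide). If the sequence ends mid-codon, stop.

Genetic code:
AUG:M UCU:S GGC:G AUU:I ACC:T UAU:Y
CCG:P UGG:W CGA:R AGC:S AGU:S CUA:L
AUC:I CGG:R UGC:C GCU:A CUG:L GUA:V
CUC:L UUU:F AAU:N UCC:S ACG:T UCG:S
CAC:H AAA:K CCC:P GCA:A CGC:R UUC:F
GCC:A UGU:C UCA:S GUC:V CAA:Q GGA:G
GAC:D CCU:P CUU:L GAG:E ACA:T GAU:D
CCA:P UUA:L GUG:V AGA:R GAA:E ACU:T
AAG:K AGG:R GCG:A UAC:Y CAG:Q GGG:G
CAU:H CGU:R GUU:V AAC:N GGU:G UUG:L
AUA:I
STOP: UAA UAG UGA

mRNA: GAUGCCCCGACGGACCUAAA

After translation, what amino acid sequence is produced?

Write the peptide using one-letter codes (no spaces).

Answer: MPRRT

Derivation:
start AUG at pos 1
pos 1: AUG -> M; peptide=M
pos 4: CCC -> P; peptide=MP
pos 7: CGA -> R; peptide=MPR
pos 10: CGG -> R; peptide=MPRR
pos 13: ACC -> T; peptide=MPRRT
pos 16: UAA -> STOP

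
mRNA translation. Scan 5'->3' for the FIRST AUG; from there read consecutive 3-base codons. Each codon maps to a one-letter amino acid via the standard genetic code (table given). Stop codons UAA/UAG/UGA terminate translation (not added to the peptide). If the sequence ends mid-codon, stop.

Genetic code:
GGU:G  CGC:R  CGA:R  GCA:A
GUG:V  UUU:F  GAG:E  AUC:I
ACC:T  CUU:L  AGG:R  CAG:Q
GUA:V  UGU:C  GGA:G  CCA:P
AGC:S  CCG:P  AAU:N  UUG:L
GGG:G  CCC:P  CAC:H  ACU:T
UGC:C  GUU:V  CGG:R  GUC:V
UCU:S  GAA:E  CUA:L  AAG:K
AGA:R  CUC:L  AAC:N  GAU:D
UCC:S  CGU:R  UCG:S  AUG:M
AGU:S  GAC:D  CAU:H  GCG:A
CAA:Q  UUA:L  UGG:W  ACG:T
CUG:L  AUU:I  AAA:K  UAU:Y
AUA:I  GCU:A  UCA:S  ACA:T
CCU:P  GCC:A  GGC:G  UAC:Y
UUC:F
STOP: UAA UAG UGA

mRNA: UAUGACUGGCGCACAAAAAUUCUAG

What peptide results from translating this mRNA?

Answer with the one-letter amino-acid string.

Answer: MTGAQKF

Derivation:
start AUG at pos 1
pos 1: AUG -> M; peptide=M
pos 4: ACU -> T; peptide=MT
pos 7: GGC -> G; peptide=MTG
pos 10: GCA -> A; peptide=MTGA
pos 13: CAA -> Q; peptide=MTGAQ
pos 16: AAA -> K; peptide=MTGAQK
pos 19: UUC -> F; peptide=MTGAQKF
pos 22: UAG -> STOP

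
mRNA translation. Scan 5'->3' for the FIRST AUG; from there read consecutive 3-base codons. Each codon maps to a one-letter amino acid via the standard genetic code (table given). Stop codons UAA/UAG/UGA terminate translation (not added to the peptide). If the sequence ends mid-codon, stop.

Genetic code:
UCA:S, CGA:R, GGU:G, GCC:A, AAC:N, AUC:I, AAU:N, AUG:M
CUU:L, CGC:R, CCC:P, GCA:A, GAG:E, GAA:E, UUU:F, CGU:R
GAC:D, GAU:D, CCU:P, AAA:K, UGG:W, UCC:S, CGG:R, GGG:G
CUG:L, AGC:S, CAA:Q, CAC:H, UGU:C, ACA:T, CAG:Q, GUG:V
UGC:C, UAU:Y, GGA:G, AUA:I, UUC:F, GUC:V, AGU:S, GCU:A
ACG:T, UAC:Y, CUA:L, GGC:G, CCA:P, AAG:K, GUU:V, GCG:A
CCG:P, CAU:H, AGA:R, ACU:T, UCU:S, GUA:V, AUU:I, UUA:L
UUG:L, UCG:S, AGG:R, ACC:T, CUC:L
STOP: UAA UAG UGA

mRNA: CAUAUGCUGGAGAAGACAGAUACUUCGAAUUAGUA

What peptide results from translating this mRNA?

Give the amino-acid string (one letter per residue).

Answer: MLEKTDTSN

Derivation:
start AUG at pos 3
pos 3: AUG -> M; peptide=M
pos 6: CUG -> L; peptide=ML
pos 9: GAG -> E; peptide=MLE
pos 12: AAG -> K; peptide=MLEK
pos 15: ACA -> T; peptide=MLEKT
pos 18: GAU -> D; peptide=MLEKTD
pos 21: ACU -> T; peptide=MLEKTDT
pos 24: UCG -> S; peptide=MLEKTDTS
pos 27: AAU -> N; peptide=MLEKTDTSN
pos 30: UAG -> STOP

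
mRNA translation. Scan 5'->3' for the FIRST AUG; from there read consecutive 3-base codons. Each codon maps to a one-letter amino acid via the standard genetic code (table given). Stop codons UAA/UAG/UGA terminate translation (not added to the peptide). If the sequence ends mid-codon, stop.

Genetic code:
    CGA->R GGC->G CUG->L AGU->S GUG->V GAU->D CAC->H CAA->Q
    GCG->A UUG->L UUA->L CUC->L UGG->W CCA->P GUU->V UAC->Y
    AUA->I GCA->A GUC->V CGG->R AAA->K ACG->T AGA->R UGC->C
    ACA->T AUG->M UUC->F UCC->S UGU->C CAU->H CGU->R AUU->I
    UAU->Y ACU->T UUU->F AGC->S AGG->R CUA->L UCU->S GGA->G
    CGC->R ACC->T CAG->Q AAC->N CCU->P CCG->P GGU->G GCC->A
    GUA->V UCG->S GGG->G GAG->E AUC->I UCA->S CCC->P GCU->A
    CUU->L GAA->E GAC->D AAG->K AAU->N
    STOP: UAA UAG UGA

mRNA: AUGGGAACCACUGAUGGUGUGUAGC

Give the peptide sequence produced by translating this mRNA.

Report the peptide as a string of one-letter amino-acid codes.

start AUG at pos 0
pos 0: AUG -> M; peptide=M
pos 3: GGA -> G; peptide=MG
pos 6: ACC -> T; peptide=MGT
pos 9: ACU -> T; peptide=MGTT
pos 12: GAU -> D; peptide=MGTTD
pos 15: GGU -> G; peptide=MGTTDG
pos 18: GUG -> V; peptide=MGTTDGV
pos 21: UAG -> STOP

Answer: MGTTDGV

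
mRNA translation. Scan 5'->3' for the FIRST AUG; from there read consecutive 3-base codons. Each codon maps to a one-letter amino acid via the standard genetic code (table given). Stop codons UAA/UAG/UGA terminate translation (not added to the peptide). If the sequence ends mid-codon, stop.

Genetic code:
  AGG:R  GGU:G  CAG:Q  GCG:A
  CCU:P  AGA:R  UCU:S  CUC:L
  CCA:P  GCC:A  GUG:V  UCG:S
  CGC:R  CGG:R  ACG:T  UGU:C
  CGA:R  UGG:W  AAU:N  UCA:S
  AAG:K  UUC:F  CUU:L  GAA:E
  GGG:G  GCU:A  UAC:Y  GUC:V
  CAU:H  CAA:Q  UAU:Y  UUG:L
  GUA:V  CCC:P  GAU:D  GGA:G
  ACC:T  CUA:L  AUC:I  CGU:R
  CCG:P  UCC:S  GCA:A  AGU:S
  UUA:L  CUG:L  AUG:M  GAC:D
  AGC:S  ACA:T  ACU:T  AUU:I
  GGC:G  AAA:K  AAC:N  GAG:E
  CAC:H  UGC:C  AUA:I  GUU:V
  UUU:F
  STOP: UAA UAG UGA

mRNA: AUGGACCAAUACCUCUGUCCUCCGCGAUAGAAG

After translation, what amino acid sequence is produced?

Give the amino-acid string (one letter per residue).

start AUG at pos 0
pos 0: AUG -> M; peptide=M
pos 3: GAC -> D; peptide=MD
pos 6: CAA -> Q; peptide=MDQ
pos 9: UAC -> Y; peptide=MDQY
pos 12: CUC -> L; peptide=MDQYL
pos 15: UGU -> C; peptide=MDQYLC
pos 18: CCU -> P; peptide=MDQYLCP
pos 21: CCG -> P; peptide=MDQYLCPP
pos 24: CGA -> R; peptide=MDQYLCPPR
pos 27: UAG -> STOP

Answer: MDQYLCPPR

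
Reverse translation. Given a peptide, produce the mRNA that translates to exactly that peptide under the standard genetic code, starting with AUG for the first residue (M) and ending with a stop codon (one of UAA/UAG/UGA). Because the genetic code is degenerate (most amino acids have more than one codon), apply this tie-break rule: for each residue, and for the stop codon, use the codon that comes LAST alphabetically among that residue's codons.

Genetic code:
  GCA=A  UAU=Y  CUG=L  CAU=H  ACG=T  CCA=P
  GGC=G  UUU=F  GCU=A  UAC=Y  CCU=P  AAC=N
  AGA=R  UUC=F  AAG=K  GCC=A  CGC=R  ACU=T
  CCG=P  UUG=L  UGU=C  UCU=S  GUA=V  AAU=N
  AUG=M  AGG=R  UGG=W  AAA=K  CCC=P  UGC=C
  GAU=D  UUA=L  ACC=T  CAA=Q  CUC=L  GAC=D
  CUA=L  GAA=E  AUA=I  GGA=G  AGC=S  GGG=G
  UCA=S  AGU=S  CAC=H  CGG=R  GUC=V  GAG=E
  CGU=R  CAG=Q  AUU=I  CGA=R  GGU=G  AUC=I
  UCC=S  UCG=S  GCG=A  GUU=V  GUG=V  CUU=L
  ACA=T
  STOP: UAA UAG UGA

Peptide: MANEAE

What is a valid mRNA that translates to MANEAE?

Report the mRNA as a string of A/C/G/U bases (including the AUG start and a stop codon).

Answer: mRNA: AUGGCUAAUGAGGCUGAGUGA

Derivation:
residue 1: M -> AUG (start codon)
residue 2: A codons sorted = GCA,GCC,GCG,GCU -> pick last = GCU
residue 3: N codons sorted = AAC,AAU -> pick last = AAU
residue 4: E codons sorted = GAA,GAG -> pick last = GAG
residue 5: A codons sorted = GCA,GCC,GCG,GCU -> pick last = GCU
residue 6: E codons sorted = GAA,GAG -> pick last = GAG
terminator: stop codons sorted = UAA,UAG,UGA -> pick last = UGA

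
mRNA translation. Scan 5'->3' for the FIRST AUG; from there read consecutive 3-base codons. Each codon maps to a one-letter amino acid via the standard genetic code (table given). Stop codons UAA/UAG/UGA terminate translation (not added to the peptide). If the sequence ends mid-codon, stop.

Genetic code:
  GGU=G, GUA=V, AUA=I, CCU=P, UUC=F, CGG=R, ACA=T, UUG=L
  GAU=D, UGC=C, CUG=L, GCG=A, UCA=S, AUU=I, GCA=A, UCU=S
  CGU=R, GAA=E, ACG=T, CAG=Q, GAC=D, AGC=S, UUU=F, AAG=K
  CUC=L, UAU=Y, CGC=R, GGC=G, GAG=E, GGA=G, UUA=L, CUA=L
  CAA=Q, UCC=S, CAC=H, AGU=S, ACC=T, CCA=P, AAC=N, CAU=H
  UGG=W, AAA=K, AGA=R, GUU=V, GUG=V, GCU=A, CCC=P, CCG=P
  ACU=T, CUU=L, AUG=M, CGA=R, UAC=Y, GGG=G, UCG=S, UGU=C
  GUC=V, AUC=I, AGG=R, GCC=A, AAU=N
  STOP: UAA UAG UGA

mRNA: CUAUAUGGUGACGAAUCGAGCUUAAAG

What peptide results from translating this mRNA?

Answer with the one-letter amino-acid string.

start AUG at pos 4
pos 4: AUG -> M; peptide=M
pos 7: GUG -> V; peptide=MV
pos 10: ACG -> T; peptide=MVT
pos 13: AAU -> N; peptide=MVTN
pos 16: CGA -> R; peptide=MVTNR
pos 19: GCU -> A; peptide=MVTNRA
pos 22: UAA -> STOP

Answer: MVTNRA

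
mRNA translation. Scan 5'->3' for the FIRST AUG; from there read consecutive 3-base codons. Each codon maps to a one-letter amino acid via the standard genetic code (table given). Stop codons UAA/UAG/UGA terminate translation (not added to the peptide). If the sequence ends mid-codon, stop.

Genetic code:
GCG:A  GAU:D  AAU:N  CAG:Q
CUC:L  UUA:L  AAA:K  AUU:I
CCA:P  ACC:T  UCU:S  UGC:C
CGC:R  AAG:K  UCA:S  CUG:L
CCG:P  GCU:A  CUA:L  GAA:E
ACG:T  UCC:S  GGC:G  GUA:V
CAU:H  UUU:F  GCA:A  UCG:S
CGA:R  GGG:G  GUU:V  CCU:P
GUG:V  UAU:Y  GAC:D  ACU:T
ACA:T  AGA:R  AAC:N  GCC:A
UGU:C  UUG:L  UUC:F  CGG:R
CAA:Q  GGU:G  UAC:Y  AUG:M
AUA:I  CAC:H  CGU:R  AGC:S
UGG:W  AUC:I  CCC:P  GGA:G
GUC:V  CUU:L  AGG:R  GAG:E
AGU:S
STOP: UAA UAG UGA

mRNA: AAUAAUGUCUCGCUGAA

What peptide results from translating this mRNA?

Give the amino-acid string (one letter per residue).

Answer: MSR

Derivation:
start AUG at pos 4
pos 4: AUG -> M; peptide=M
pos 7: UCU -> S; peptide=MS
pos 10: CGC -> R; peptide=MSR
pos 13: UGA -> STOP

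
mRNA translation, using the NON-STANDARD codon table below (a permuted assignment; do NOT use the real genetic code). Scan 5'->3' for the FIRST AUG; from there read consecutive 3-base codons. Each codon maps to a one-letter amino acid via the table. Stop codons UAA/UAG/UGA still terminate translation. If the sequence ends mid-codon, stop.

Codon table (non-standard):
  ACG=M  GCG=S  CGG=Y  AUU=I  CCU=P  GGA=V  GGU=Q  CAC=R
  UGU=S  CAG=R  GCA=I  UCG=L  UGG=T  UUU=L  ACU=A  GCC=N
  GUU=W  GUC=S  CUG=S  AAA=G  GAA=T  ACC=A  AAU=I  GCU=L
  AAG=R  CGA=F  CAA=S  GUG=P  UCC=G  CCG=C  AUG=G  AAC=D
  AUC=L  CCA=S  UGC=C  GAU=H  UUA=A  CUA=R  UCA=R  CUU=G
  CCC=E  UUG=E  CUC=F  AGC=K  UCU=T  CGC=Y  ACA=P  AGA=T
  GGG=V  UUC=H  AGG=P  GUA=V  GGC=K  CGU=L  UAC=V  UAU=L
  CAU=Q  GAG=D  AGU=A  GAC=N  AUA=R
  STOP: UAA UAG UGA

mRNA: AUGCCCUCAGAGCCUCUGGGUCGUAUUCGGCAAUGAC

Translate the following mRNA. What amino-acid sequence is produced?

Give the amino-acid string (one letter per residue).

start AUG at pos 0
pos 0: AUG -> G; peptide=G
pos 3: CCC -> E; peptide=GE
pos 6: UCA -> R; peptide=GER
pos 9: GAG -> D; peptide=GERD
pos 12: CCU -> P; peptide=GERDP
pos 15: CUG -> S; peptide=GERDPS
pos 18: GGU -> Q; peptide=GERDPSQ
pos 21: CGU -> L; peptide=GERDPSQL
pos 24: AUU -> I; peptide=GERDPSQLI
pos 27: CGG -> Y; peptide=GERDPSQLIY
pos 30: CAA -> S; peptide=GERDPSQLIYS
pos 33: UGA -> STOP

Answer: GERDPSQLIYS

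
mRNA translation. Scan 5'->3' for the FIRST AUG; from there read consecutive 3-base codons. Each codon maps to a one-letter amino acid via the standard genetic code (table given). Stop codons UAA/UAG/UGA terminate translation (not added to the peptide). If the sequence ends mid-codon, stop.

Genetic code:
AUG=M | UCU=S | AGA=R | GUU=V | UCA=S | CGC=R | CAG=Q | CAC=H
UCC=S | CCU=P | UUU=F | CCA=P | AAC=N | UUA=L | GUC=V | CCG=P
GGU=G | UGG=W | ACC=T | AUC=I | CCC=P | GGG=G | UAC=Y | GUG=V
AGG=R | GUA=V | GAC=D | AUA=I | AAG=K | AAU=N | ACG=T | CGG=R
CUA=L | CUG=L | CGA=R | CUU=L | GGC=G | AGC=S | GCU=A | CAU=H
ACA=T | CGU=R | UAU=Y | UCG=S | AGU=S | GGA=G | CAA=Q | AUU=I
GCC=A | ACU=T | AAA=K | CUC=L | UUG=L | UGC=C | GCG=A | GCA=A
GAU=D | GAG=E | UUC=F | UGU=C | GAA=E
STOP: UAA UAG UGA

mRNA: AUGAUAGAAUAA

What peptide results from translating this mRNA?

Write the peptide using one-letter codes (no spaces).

start AUG at pos 0
pos 0: AUG -> M; peptide=M
pos 3: AUA -> I; peptide=MI
pos 6: GAA -> E; peptide=MIE
pos 9: UAA -> STOP

Answer: MIE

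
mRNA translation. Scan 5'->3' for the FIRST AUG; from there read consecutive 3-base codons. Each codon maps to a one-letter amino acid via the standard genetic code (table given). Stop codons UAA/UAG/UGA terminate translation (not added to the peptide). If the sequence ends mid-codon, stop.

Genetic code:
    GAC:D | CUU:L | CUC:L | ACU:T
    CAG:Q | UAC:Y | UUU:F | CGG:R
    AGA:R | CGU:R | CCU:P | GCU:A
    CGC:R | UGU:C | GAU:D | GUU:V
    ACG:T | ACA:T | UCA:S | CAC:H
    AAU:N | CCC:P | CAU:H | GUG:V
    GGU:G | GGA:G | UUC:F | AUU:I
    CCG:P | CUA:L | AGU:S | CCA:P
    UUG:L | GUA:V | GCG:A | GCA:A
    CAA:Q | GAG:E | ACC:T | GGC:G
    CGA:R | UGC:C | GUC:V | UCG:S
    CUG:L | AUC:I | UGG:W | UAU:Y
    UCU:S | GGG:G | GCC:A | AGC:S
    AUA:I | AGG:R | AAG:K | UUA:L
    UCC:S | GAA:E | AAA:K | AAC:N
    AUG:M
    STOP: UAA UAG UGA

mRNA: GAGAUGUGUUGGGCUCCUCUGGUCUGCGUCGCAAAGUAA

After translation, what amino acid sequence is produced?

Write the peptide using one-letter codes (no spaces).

start AUG at pos 3
pos 3: AUG -> M; peptide=M
pos 6: UGU -> C; peptide=MC
pos 9: UGG -> W; peptide=MCW
pos 12: GCU -> A; peptide=MCWA
pos 15: CCU -> P; peptide=MCWAP
pos 18: CUG -> L; peptide=MCWAPL
pos 21: GUC -> V; peptide=MCWAPLV
pos 24: UGC -> C; peptide=MCWAPLVC
pos 27: GUC -> V; peptide=MCWAPLVCV
pos 30: GCA -> A; peptide=MCWAPLVCVA
pos 33: AAG -> K; peptide=MCWAPLVCVAK
pos 36: UAA -> STOP

Answer: MCWAPLVCVAK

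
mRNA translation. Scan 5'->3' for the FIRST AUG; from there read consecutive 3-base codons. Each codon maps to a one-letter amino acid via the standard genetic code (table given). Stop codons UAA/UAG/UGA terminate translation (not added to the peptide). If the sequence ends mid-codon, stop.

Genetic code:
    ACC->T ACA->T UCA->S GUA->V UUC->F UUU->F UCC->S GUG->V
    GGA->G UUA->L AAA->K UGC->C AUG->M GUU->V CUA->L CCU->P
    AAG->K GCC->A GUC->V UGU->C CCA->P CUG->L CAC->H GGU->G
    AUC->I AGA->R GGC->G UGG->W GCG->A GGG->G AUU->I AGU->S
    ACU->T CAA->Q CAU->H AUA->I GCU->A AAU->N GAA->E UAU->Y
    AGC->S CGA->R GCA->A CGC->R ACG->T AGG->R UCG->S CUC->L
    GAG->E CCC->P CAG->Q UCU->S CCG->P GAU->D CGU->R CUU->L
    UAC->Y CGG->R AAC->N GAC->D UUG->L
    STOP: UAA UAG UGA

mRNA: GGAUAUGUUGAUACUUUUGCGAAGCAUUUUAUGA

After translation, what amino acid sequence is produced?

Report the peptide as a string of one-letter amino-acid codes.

Answer: MLILLRSIL

Derivation:
start AUG at pos 4
pos 4: AUG -> M; peptide=M
pos 7: UUG -> L; peptide=ML
pos 10: AUA -> I; peptide=MLI
pos 13: CUU -> L; peptide=MLIL
pos 16: UUG -> L; peptide=MLILL
pos 19: CGA -> R; peptide=MLILLR
pos 22: AGC -> S; peptide=MLILLRS
pos 25: AUU -> I; peptide=MLILLRSI
pos 28: UUA -> L; peptide=MLILLRSIL
pos 31: UGA -> STOP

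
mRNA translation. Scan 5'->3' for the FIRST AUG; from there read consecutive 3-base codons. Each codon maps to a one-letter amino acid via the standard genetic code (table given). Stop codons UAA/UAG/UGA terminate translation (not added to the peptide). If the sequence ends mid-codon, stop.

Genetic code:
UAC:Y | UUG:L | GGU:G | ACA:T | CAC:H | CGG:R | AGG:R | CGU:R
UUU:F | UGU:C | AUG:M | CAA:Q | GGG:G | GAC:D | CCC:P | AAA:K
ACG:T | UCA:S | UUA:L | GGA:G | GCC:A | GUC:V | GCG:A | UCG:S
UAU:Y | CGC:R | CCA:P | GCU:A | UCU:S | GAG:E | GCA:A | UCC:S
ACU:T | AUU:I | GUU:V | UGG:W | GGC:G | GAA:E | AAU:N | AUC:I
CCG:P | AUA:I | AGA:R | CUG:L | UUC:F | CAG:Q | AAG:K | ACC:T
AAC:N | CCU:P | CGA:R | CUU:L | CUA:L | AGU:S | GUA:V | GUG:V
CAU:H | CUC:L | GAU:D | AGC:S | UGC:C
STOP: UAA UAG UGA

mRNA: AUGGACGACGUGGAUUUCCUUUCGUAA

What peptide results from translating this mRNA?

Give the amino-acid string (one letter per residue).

Answer: MDDVDFLS

Derivation:
start AUG at pos 0
pos 0: AUG -> M; peptide=M
pos 3: GAC -> D; peptide=MD
pos 6: GAC -> D; peptide=MDD
pos 9: GUG -> V; peptide=MDDV
pos 12: GAU -> D; peptide=MDDVD
pos 15: UUC -> F; peptide=MDDVDF
pos 18: CUU -> L; peptide=MDDVDFL
pos 21: UCG -> S; peptide=MDDVDFLS
pos 24: UAA -> STOP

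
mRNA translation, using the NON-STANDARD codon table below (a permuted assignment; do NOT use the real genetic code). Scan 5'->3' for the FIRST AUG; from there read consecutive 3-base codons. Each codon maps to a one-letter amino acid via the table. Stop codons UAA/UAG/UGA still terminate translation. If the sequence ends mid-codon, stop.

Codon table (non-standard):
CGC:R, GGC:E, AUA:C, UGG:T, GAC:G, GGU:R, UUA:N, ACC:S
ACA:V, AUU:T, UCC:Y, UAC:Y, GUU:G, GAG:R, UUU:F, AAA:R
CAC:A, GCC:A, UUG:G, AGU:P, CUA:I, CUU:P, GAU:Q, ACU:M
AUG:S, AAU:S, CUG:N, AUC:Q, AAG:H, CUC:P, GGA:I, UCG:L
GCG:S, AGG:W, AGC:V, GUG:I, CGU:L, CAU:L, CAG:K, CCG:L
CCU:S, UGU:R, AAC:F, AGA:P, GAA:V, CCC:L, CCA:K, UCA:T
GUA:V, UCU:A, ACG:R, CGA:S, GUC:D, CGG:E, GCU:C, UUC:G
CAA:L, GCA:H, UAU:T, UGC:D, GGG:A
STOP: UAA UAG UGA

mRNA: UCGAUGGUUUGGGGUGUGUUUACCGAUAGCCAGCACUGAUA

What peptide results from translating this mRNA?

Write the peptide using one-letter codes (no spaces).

start AUG at pos 3
pos 3: AUG -> S; peptide=S
pos 6: GUU -> G; peptide=SG
pos 9: UGG -> T; peptide=SGT
pos 12: GGU -> R; peptide=SGTR
pos 15: GUG -> I; peptide=SGTRI
pos 18: UUU -> F; peptide=SGTRIF
pos 21: ACC -> S; peptide=SGTRIFS
pos 24: GAU -> Q; peptide=SGTRIFSQ
pos 27: AGC -> V; peptide=SGTRIFSQV
pos 30: CAG -> K; peptide=SGTRIFSQVK
pos 33: CAC -> A; peptide=SGTRIFSQVKA
pos 36: UGA -> STOP

Answer: SGTRIFSQVKA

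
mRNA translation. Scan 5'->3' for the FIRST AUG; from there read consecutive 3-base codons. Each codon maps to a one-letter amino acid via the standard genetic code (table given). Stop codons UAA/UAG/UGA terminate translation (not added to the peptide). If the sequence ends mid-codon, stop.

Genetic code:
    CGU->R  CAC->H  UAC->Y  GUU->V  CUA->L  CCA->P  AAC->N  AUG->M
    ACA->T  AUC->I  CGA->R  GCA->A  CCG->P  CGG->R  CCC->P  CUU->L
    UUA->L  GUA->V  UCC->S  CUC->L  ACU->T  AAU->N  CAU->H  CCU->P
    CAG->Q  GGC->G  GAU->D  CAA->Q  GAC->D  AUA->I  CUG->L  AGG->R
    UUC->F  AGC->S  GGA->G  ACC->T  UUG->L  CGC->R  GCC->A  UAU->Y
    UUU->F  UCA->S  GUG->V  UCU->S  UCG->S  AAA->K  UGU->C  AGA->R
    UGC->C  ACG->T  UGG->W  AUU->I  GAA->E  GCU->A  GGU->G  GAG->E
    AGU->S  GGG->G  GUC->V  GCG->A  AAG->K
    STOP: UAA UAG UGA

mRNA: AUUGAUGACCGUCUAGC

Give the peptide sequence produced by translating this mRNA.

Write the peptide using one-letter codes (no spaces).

start AUG at pos 4
pos 4: AUG -> M; peptide=M
pos 7: ACC -> T; peptide=MT
pos 10: GUC -> V; peptide=MTV
pos 13: UAG -> STOP

Answer: MTV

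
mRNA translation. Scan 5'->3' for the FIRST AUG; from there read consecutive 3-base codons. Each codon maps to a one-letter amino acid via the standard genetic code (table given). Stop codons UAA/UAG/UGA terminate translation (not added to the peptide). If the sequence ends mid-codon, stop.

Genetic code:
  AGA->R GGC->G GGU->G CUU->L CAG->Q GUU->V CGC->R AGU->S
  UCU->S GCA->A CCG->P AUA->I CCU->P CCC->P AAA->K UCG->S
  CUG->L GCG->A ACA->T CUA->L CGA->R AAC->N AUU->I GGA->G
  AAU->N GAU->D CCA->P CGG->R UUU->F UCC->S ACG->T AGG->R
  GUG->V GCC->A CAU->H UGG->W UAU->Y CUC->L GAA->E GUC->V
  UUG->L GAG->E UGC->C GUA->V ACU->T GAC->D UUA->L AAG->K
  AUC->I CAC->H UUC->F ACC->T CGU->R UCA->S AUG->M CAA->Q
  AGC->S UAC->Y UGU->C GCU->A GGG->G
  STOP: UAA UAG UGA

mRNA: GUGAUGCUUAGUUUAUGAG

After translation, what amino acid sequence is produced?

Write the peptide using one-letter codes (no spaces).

start AUG at pos 3
pos 3: AUG -> M; peptide=M
pos 6: CUU -> L; peptide=ML
pos 9: AGU -> S; peptide=MLS
pos 12: UUA -> L; peptide=MLSL
pos 15: UGA -> STOP

Answer: MLSL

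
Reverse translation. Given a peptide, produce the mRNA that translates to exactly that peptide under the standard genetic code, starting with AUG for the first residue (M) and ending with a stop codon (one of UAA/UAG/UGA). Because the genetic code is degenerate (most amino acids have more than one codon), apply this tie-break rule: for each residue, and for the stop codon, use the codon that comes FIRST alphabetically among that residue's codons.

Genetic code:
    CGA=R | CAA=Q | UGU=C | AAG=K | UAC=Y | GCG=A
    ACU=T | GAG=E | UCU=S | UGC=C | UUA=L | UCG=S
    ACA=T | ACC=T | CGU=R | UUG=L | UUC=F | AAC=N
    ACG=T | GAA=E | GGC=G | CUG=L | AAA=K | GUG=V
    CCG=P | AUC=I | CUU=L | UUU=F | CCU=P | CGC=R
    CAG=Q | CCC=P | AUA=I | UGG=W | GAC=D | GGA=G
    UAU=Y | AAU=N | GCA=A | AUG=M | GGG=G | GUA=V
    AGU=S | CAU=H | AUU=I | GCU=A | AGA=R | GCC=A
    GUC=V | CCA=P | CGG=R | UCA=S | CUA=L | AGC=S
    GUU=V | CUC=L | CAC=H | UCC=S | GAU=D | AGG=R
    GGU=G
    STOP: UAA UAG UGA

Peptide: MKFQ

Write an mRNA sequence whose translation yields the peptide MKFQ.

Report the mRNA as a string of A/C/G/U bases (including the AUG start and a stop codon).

residue 1: M -> AUG (start codon)
residue 2: K codons sorted = AAA,AAG -> pick first = AAA
residue 3: F codons sorted = UUC,UUU -> pick first = UUC
residue 4: Q codons sorted = CAA,CAG -> pick first = CAA
terminator: stop codons sorted = UAA,UAG,UGA -> pick first = UAA

Answer: mRNA: AUGAAAUUCCAAUAA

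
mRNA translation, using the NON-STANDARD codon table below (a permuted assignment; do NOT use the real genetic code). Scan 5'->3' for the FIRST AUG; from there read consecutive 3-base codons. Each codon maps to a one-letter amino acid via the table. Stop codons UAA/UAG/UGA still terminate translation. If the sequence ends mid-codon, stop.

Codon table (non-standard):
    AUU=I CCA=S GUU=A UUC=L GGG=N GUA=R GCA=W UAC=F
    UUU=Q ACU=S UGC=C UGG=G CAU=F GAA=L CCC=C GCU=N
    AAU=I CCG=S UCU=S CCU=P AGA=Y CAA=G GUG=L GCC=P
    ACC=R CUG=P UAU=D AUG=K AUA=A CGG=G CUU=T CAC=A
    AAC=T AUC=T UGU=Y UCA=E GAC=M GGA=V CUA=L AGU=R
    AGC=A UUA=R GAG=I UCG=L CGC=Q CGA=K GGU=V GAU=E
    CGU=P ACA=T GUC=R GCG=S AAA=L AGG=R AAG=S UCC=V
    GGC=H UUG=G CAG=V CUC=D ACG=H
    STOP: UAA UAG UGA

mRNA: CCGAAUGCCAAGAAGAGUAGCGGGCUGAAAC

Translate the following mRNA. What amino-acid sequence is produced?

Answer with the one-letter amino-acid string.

start AUG at pos 4
pos 4: AUG -> K; peptide=K
pos 7: CCA -> S; peptide=KS
pos 10: AGA -> Y; peptide=KSY
pos 13: AGA -> Y; peptide=KSYY
pos 16: GUA -> R; peptide=KSYYR
pos 19: GCG -> S; peptide=KSYYRS
pos 22: GGC -> H; peptide=KSYYRSH
pos 25: UGA -> STOP

Answer: KSYYRSH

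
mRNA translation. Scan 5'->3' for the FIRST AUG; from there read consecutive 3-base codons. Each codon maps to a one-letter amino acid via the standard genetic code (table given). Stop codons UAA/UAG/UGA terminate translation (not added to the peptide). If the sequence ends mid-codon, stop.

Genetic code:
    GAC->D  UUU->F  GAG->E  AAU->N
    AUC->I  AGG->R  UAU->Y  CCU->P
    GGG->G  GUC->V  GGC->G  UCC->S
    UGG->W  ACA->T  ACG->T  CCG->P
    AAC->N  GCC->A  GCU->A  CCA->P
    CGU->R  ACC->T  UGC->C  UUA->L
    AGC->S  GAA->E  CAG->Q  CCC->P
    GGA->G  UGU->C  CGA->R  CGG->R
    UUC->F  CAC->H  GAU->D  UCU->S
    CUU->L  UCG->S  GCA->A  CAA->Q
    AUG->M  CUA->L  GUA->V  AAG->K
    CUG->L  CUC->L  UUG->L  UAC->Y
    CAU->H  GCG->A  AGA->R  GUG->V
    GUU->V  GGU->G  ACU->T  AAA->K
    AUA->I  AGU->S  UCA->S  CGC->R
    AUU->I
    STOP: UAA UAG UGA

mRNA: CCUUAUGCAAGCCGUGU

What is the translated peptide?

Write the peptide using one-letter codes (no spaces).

start AUG at pos 4
pos 4: AUG -> M; peptide=M
pos 7: CAA -> Q; peptide=MQ
pos 10: GCC -> A; peptide=MQA
pos 13: GUG -> V; peptide=MQAV
pos 16: only 1 nt remain (<3), stop (end of mRNA)

Answer: MQAV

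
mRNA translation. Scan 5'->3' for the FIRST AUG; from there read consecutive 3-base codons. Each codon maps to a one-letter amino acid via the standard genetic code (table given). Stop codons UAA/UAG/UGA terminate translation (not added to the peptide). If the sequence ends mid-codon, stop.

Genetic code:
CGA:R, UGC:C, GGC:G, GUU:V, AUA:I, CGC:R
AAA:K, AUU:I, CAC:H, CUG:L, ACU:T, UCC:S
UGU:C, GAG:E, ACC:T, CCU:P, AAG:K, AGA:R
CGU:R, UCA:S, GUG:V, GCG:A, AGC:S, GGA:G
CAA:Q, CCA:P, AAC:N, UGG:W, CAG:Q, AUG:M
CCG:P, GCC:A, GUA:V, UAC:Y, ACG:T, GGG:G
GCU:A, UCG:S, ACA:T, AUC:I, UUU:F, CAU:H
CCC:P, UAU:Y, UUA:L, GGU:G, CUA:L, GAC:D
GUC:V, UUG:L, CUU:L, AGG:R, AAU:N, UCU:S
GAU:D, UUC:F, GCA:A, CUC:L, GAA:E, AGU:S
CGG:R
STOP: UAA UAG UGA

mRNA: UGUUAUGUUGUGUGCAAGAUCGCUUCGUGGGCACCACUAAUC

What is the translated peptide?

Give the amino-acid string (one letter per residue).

Answer: MLCARSLRGHH

Derivation:
start AUG at pos 4
pos 4: AUG -> M; peptide=M
pos 7: UUG -> L; peptide=ML
pos 10: UGU -> C; peptide=MLC
pos 13: GCA -> A; peptide=MLCA
pos 16: AGA -> R; peptide=MLCAR
pos 19: UCG -> S; peptide=MLCARS
pos 22: CUU -> L; peptide=MLCARSL
pos 25: CGU -> R; peptide=MLCARSLR
pos 28: GGG -> G; peptide=MLCARSLRG
pos 31: CAC -> H; peptide=MLCARSLRGH
pos 34: CAC -> H; peptide=MLCARSLRGHH
pos 37: UAA -> STOP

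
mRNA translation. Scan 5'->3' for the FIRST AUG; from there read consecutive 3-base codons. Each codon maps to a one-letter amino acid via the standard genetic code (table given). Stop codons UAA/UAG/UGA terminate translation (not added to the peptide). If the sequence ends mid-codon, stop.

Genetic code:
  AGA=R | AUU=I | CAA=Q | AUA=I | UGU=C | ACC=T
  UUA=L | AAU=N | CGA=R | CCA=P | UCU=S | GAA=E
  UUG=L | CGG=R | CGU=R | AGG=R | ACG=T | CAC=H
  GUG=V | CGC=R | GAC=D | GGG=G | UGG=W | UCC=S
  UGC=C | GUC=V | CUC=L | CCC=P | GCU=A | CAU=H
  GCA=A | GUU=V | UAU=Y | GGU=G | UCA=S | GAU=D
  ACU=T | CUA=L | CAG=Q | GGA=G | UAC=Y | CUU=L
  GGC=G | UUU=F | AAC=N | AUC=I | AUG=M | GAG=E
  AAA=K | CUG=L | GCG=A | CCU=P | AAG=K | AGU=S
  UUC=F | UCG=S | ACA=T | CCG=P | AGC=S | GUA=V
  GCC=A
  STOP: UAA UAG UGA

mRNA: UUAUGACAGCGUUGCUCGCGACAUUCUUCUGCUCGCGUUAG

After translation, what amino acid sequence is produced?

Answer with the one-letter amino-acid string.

Answer: MTALLATFFCSR

Derivation:
start AUG at pos 2
pos 2: AUG -> M; peptide=M
pos 5: ACA -> T; peptide=MT
pos 8: GCG -> A; peptide=MTA
pos 11: UUG -> L; peptide=MTAL
pos 14: CUC -> L; peptide=MTALL
pos 17: GCG -> A; peptide=MTALLA
pos 20: ACA -> T; peptide=MTALLAT
pos 23: UUC -> F; peptide=MTALLATF
pos 26: UUC -> F; peptide=MTALLATFF
pos 29: UGC -> C; peptide=MTALLATFFC
pos 32: UCG -> S; peptide=MTALLATFFCS
pos 35: CGU -> R; peptide=MTALLATFFCSR
pos 38: UAG -> STOP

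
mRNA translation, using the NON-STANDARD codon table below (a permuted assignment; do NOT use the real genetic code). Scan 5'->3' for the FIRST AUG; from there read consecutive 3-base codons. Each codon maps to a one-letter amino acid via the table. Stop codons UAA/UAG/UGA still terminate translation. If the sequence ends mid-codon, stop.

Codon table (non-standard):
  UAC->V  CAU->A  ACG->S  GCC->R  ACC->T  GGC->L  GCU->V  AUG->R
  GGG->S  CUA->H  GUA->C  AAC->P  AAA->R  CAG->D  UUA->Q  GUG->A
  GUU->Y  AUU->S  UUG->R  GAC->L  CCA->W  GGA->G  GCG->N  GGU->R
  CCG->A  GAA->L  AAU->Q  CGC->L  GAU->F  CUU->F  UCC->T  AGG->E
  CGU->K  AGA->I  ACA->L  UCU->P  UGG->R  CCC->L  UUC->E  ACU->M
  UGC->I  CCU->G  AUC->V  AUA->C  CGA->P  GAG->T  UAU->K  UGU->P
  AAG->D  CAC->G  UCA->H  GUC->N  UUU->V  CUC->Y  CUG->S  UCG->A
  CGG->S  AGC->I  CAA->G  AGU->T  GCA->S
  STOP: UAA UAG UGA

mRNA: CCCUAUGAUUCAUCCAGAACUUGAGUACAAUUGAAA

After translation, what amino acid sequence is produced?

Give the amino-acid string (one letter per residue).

Answer: RSAWLFTVQ

Derivation:
start AUG at pos 4
pos 4: AUG -> R; peptide=R
pos 7: AUU -> S; peptide=RS
pos 10: CAU -> A; peptide=RSA
pos 13: CCA -> W; peptide=RSAW
pos 16: GAA -> L; peptide=RSAWL
pos 19: CUU -> F; peptide=RSAWLF
pos 22: GAG -> T; peptide=RSAWLFT
pos 25: UAC -> V; peptide=RSAWLFTV
pos 28: AAU -> Q; peptide=RSAWLFTVQ
pos 31: UGA -> STOP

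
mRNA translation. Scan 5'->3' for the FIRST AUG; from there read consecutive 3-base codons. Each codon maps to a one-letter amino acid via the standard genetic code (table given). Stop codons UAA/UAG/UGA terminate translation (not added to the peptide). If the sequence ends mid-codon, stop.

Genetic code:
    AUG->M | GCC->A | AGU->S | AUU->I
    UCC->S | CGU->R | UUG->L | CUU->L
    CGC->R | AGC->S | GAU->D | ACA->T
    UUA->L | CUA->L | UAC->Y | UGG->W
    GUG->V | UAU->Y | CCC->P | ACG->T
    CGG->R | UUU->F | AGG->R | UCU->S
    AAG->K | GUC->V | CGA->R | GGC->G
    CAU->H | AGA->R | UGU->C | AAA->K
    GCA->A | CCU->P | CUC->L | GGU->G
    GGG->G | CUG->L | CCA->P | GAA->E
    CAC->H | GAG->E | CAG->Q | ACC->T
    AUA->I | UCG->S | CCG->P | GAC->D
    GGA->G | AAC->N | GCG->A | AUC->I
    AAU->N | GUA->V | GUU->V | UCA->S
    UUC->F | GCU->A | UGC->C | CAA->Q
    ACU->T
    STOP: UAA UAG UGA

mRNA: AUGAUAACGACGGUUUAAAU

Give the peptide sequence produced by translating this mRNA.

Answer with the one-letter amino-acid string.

Answer: MITTV

Derivation:
start AUG at pos 0
pos 0: AUG -> M; peptide=M
pos 3: AUA -> I; peptide=MI
pos 6: ACG -> T; peptide=MIT
pos 9: ACG -> T; peptide=MITT
pos 12: GUU -> V; peptide=MITTV
pos 15: UAA -> STOP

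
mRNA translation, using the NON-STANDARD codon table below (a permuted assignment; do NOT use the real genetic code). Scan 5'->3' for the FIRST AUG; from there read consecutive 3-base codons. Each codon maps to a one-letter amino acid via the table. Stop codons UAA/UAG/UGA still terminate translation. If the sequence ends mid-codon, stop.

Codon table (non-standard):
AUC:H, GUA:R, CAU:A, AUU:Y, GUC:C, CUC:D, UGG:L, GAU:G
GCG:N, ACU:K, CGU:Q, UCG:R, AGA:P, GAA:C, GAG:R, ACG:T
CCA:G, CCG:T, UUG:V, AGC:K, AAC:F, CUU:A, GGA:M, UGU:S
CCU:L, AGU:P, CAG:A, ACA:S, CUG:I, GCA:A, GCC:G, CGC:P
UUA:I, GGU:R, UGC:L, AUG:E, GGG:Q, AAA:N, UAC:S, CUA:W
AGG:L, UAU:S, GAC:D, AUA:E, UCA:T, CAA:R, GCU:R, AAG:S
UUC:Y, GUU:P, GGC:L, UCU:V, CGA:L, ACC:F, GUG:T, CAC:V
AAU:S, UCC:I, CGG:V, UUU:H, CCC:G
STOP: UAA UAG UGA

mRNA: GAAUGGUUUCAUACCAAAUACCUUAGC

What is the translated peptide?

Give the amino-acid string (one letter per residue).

start AUG at pos 2
pos 2: AUG -> E; peptide=E
pos 5: GUU -> P; peptide=EP
pos 8: UCA -> T; peptide=EPT
pos 11: UAC -> S; peptide=EPTS
pos 14: CAA -> R; peptide=EPTSR
pos 17: AUA -> E; peptide=EPTSRE
pos 20: CCU -> L; peptide=EPTSREL
pos 23: UAG -> STOP

Answer: EPTSREL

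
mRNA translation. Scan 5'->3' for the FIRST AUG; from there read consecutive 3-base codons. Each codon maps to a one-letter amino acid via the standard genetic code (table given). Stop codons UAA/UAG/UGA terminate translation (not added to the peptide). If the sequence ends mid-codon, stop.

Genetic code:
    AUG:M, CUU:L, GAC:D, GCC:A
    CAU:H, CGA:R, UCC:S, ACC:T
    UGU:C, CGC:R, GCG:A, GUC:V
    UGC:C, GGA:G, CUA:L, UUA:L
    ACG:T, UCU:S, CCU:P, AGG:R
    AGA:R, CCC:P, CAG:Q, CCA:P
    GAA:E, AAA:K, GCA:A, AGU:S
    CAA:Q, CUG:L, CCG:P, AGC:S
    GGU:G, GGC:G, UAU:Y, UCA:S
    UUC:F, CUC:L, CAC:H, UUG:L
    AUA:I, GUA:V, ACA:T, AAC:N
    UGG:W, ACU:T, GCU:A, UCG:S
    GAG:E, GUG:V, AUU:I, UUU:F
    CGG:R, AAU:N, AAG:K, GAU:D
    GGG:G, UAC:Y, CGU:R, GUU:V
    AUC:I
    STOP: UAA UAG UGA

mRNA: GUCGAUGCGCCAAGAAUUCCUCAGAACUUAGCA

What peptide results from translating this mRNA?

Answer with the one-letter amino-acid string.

start AUG at pos 4
pos 4: AUG -> M; peptide=M
pos 7: CGC -> R; peptide=MR
pos 10: CAA -> Q; peptide=MRQ
pos 13: GAA -> E; peptide=MRQE
pos 16: UUC -> F; peptide=MRQEF
pos 19: CUC -> L; peptide=MRQEFL
pos 22: AGA -> R; peptide=MRQEFLR
pos 25: ACU -> T; peptide=MRQEFLRT
pos 28: UAG -> STOP

Answer: MRQEFLRT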